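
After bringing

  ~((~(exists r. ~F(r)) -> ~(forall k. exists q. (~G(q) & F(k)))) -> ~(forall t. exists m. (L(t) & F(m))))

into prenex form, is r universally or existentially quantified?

Eliminate → and ↔ using ¬ and ∨.
  ~(~(~~(exists r. ~F(r)) | ~(forall k. exists q. (~G(q) & F(k)))) | ~(forall t. exists m. (L(t) & F(m))))
Drive negations inward (¬∀x A ≡ ∃x ¬A, ¬∃x A ≡ ∀x ¬A, De Morgan for ∧/∨):
  ((exists r. ~F(r)) | (exists k. forall q. (G(q) | ~F(k)))) & (forall t. exists m. (L(t) & F(m)))
Extract every quantifier outward, since the variables are now distinct and don't occur free across branches:
  exists r. exists k. forall q. forall t. exists m. ((~F(r) | G(q) | ~F(k)) & L(t) & F(m))
The quantifier exists r sits under an even number of negations (counting the antecedent side of each →), so it remains existential.

existential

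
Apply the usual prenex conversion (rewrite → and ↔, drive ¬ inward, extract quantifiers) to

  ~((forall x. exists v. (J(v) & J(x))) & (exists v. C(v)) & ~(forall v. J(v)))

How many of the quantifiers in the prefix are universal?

Move each ¬ inward, flipping quantifiers it crosses:
  (exists x. forall v. (~J(v) | ~J(x))) | (forall v. ~C(v)) | (forall v. J(v))
Rename bound variables to avoid capture: v↦q, v↦p.
  (exists x. forall v. (~J(v) | ~J(x))) | (forall q. ~C(q)) | (forall p. J(p))
Extract every quantifier outward, since the variables are now distinct and don't occur free across branches:
  exists x. forall v. forall q. forall p. (~J(v) | ~J(x) | ~C(q) | J(p))
The prefix is exists x forall v forall q forall p: 3 universal, 1 existential.

3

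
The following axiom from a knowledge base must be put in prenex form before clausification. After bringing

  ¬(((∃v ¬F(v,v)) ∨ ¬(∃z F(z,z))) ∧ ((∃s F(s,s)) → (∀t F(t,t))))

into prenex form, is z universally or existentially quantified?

existential

First replace A → B with ¬A ∨ B.
  ¬(((∃v ¬F(v,v)) ∨ ¬(∃z F(z,z))) ∧ (¬(∃s F(s,s)) ∨ (∀t F(t,t))))
Push ¬ through the quantifiers and connectives to reach negation normal form:
  (∀v F(v,v)) ∧ (∃z F(z,z)) ∨ (∃s F(s,s)) ∧ (∃t ¬F(t,t))
Extract every quantifier outward, since the variables are now distinct and don't occur free across branches:
  ∀v ∃z ∃s ∃t (F(v,v) ∧ F(z,z) ∨ F(s,s) ∧ ¬F(t,t))
The quantifier ∃z sits under an even number of negations (counting the antecedent side of each →), so it remains existential.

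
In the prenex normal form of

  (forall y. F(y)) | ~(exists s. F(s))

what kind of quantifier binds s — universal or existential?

Push ¬ through the quantifiers and connectives to reach negation normal form:
  (forall y. F(y)) | (forall s. ~F(s))
All bound variables are already distinct, so no renaming is needed.
Pull the quantifiers to the front (each side's bound variable is not free in the other side):
  forall y. forall s. (F(y) | ~F(s))
The quantifier exists s sits under an odd number of negations, so it flips to forall s.

universal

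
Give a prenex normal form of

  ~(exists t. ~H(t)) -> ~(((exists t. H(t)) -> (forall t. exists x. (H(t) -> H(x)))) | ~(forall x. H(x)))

First replace A → B with ¬A ∨ B.
  ~~(exists t. ~H(t)) | ~(~(exists t. H(t)) | (forall t. exists x. (~H(t) | H(x))) | ~(forall x. H(x)))
Drive negations inward (¬∀x A ≡ ∃x ¬A, ¬∃x A ≡ ∀x ¬A, De Morgan for ∧/∨):
  (exists t. ~H(t)) | (exists t. H(t)) & (exists t. forall x. (H(t) & ~H(x))) & (forall x. H(x))
Standardize variables apart so no two quantifiers bind the same name: t↦q, t↦s, x↦y1.
  (exists t. ~H(t)) | (exists q. H(q)) & (exists s. forall x. (H(s) & ~H(x))) & (forall y1. H(y1))
Pull the quantifiers to the front (each side's bound variable is not free in the other side):
  exists t. exists q. exists s. forall x. forall y1. (~H(t) | H(q) & H(s) & ~H(x) & H(y1))

exists t. exists q. exists s. forall x. forall y1. (~H(t) | H(q) & H(s) & ~H(x) & H(y1))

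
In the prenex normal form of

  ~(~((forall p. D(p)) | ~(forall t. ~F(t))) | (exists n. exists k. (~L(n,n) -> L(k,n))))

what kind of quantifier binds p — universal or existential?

universal

Eliminate → and ↔ using ¬ and ∨.
  ~(~((forall p. D(p)) | ~(forall t. ~F(t))) | (exists n. exists k. (~~L(n,n) | L(k,n))))
Push ¬ through the quantifiers and connectives to reach negation normal form:
  ((forall p. D(p)) | (exists t. F(t))) & (forall n. forall k. (~L(n,n) & ~L(k,n)))
Extract every quantifier outward, since the variables are now distinct and don't occur free across branches:
  forall p. exists t. forall n. forall k. ((D(p) | F(t)) & ~L(n,n) & ~L(k,n))
The quantifier forall p sits under an even number of negations (counting the antecedent side of each →), so it remains universal.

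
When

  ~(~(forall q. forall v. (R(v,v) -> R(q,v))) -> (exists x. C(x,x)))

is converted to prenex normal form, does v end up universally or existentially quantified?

existential

Eliminate → and ↔ using ¬ and ∨.
  ~(~~(forall q. forall v. (~R(v,v) | R(q,v))) | (exists x. C(x,x)))
Push ¬ through the quantifiers and connectives to reach negation normal form:
  (exists q. exists v. (R(v,v) & ~R(q,v))) & (forall x. ~C(x,x))
All bound variables are already distinct, so no renaming is needed.
Pull the quantifiers to the front (each side's bound variable is not free in the other side):
  exists q. exists v. forall x. (R(v,v) & ~R(q,v) & ~C(x,x))
The quantifier forall v sits under an odd number of negations (counting the antecedent side of each →), so it flips to exists v.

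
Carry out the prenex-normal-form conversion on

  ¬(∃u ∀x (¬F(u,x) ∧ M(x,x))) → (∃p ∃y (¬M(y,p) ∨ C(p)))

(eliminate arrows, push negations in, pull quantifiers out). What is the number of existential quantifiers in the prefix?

First replace A → B with ¬A ∨ B.
  ¬¬(∃u ∀x (¬F(u,x) ∧ M(x,x))) ∨ (∃p ∃y (¬M(y,p) ∨ C(p)))
Move each ¬ inward, flipping quantifiers it crosses:
  (∃u ∀x (¬F(u,x) ∧ M(x,x))) ∨ (∃p ∃y (¬M(y,p) ∨ C(p)))
Finally move all quantifiers to the prefix:
  ∃u ∀x ∃p ∃y (¬F(u,x) ∧ M(x,x) ∨ ¬M(y,p) ∨ C(p))
The prefix is ∃u ∀x ∃p ∃y: 1 universal, 3 existential.

3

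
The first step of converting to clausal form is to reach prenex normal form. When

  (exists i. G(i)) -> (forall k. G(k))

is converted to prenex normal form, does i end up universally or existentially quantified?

universal

Eliminate → and ↔ using ¬ and ∨.
  ~(exists i. G(i)) | (forall k. G(k))
Push ¬ through the quantifiers and connectives to reach negation normal form:
  (forall i. ~G(i)) | (forall k. G(k))
All bound variables are already distinct, so no renaming is needed.
Pull the quantifiers to the front (each side's bound variable is not free in the other side):
  forall i. forall k. (~G(i) | G(k))
The quantifier exists i sits under an odd number of negations (counting the antecedent side of each →), so it flips to forall i.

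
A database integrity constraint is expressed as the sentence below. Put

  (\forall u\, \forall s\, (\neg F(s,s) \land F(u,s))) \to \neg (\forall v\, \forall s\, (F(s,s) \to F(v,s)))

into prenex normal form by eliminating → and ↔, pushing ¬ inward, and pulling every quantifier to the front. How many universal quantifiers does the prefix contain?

Eliminate → and ↔ using ¬ and ∨.
  \neg (\forall u\, \forall s\, (\neg F(s,s) \land F(u,s))) \lor \neg (\forall v\, \forall s\, (\neg F(s,s) \lor F(v,s)))
Push ¬ through the quantifiers and connectives to reach negation normal form:
  (\exists u\, \exists s\, (F(s,s) \lor \neg F(u,s))) \lor (\exists v\, \exists s\, (F(s,s) \land \neg F(v,s)))
Give each quantifier a distinct variable: s↦z.
  (\exists u\, \exists s\, (F(s,s) \lor \neg F(u,s))) \lor (\exists v\, \exists z\, (F(z,z) \land \neg F(v,z)))
Extract every quantifier outward, since the variables are now distinct and don't occur free across branches:
  \exists u\, \exists s\, \exists v\, \exists z\, (F(s,s) \lor \neg F(u,s) \lor F(z,z) \land \neg F(v,z))
The prefix is \exists u \exists s \exists v \exists z: 0 universal, 4 existential.

0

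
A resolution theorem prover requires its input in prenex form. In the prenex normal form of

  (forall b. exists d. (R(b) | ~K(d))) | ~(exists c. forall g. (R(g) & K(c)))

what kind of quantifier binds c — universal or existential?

Drive negations inward (¬∀x A ≡ ∃x ¬A, ¬∃x A ≡ ∀x ¬A, De Morgan for ∧/∨):
  (forall b. exists d. (R(b) | ~K(d))) | (forall c. exists g. (~R(g) | ~K(c)))
Finally move all quantifiers to the prefix:
  forall b. exists d. forall c. exists g. (R(b) | ~K(d) | ~R(g) | ~K(c))
The quantifier exists c sits under an odd number of negations, so it flips to forall c.

universal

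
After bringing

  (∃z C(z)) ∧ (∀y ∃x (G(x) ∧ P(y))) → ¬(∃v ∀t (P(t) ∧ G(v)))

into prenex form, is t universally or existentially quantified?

existential

Rewrite implications/biconditionals: A → B as ¬A ∨ B.
  ¬((∃z C(z)) ∧ (∀y ∃x (G(x) ∧ P(y)))) ∨ ¬(∃v ∀t (P(t) ∧ G(v)))
Drive negations inward (¬∀x A ≡ ∃x ¬A, ¬∃x A ≡ ∀x ¬A, De Morgan for ∧/∨):
  (∀z ¬C(z)) ∨ (∃y ∀x (¬G(x) ∨ ¬P(y))) ∨ (∀v ∃t (¬P(t) ∨ ¬G(v)))
All bound variables are already distinct, so no renaming is needed.
Finally move all quantifiers to the prefix:
  ∀z ∃y ∀x ∀v ∃t (¬C(z) ∨ ¬G(x) ∨ ¬P(y) ∨ ¬P(t) ∨ ¬G(v))
The quantifier ∀t sits under an odd number of negations (counting the antecedent side of each →), so it flips to ∃t.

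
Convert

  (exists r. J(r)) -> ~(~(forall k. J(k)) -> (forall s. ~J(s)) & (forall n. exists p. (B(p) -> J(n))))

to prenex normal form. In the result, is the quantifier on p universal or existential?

Eliminate → and ↔ using ¬ and ∨.
  ~(exists r. J(r)) | ~(~~(forall k. J(k)) | (forall s. ~J(s)) & (forall n. exists p. (~B(p) | J(n))))
Push ¬ through the quantifiers and connectives to reach negation normal form:
  (forall r. ~J(r)) | (exists k. ~J(k)) & ((exists s. J(s)) | (exists n. forall p. (B(p) & ~J(n))))
All bound variables are already distinct, so no renaming is needed.
Pull the quantifiers to the front (each side's bound variable is not free in the other side):
  forall r. exists k. exists s. exists n. forall p. (~J(r) | ~J(k) & (J(s) | B(p) & ~J(n)))
The quantifier exists p sits under an odd number of negations (counting the antecedent side of each →), so it flips to forall p.

universal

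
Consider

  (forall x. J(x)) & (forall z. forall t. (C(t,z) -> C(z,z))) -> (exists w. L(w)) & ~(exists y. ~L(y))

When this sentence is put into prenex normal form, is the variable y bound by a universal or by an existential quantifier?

universal

Rewrite implications/biconditionals: A → B as ¬A ∨ B.
  ~((forall x. J(x)) & (forall z. forall t. (~C(t,z) | C(z,z)))) | (exists w. L(w)) & ~(exists y. ~L(y))
Drive negations inward (¬∀x A ≡ ∃x ¬A, ¬∃x A ≡ ∀x ¬A, De Morgan for ∧/∨):
  (exists x. ~J(x)) | (exists z. exists t. (C(t,z) & ~C(z,z))) | (exists w. L(w)) & (forall y. L(y))
Extract every quantifier outward, since the variables are now distinct and don't occur free across branches:
  exists x. exists z. exists t. exists w. forall y. (~J(x) | C(t,z) & ~C(z,z) | L(w) & L(y))
The quantifier exists y sits under an odd number of negations (counting the antecedent side of each →), so it flips to forall y.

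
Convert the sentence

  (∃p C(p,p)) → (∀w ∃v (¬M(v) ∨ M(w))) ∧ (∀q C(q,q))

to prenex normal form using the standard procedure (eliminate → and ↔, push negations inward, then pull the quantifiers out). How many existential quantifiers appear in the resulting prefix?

First replace A → B with ¬A ∨ B.
  ¬(∃p C(p,p)) ∨ (∀w ∃v (¬M(v) ∨ M(w))) ∧ (∀q C(q,q))
Push ¬ through the quantifiers and connectives to reach negation normal form:
  (∀p ¬C(p,p)) ∨ (∀w ∃v (¬M(v) ∨ M(w))) ∧ (∀q C(q,q))
Finally move all quantifiers to the prefix:
  ∀p ∀w ∃v ∀q (¬C(p,p) ∨ (¬M(v) ∨ M(w)) ∧ C(q,q))
The prefix is ∀p ∀w ∃v ∀q: 3 universal, 1 existential.

1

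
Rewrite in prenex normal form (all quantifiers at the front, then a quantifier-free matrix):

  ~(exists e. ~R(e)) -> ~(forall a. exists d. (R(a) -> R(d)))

exists e. exists a. forall d. (~R(e) | R(a) & ~R(d))

Rewrite implications/biconditionals: A → B as ¬A ∨ B.
  ~~(exists e. ~R(e)) | ~(forall a. exists d. (~R(a) | R(d)))
Push ¬ through the quantifiers and connectives to reach negation normal form:
  (exists e. ~R(e)) | (exists a. forall d. (R(a) & ~R(d)))
All bound variables are already distinct, so no renaming is needed.
Finally move all quantifiers to the prefix:
  exists e. exists a. forall d. (~R(e) | R(a) & ~R(d))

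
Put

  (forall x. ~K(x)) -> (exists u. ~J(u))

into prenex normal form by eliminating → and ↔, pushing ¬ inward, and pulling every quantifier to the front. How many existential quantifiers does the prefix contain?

2

First replace A → B with ¬A ∨ B.
  ~(forall x. ~K(x)) | (exists u. ~J(u))
Move each ¬ inward, flipping quantifiers it crosses:
  (exists x. K(x)) | (exists u. ~J(u))
All bound variables are already distinct, so no renaming is needed.
Finally move all quantifiers to the prefix:
  exists x. exists u. (K(x) | ~J(u))
The prefix is exists x exists u: 0 universal, 2 existential.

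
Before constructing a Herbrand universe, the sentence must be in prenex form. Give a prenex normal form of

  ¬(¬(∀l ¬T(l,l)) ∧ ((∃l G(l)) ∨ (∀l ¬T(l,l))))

∀l ∀y1 ∃z (¬T(l,l) ∨ ¬G(y1) ∧ T(z,z))

Push ¬ through the quantifiers and connectives to reach negation normal form:
  (∀l ¬T(l,l)) ∨ (∀l ¬G(l)) ∧ (∃l T(l,l))
Give each quantifier a distinct variable: l↦y1, l↦z.
  (∀l ¬T(l,l)) ∨ (∀y1 ¬G(y1)) ∧ (∃z T(z,z))
Pull the quantifiers to the front (each side's bound variable is not free in the other side):
  ∀l ∀y1 ∃z (¬T(l,l) ∨ ¬G(y1) ∧ T(z,z))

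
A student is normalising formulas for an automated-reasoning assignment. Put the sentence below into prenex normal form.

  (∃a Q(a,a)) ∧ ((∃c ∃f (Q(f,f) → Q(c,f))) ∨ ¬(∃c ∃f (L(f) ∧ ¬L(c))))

∃a ∃c ∃f ∀b ∀t (Q(a,a) ∧ (¬Q(f,f) ∨ Q(c,f) ∨ ¬L(t) ∨ L(b)))

First replace A → B with ¬A ∨ B.
  (∃a Q(a,a)) ∧ ((∃c ∃f (¬Q(f,f) ∨ Q(c,f))) ∨ ¬(∃c ∃f (L(f) ∧ ¬L(c))))
Drive negations inward (¬∀x A ≡ ∃x ¬A, ¬∃x A ≡ ∀x ¬A, De Morgan for ∧/∨):
  (∃a Q(a,a)) ∧ ((∃c ∃f (¬Q(f,f) ∨ Q(c,f))) ∨ (∀c ∀f (¬L(f) ∨ L(c))))
Standardize variables apart so no two quantifiers bind the same name: c↦b, f↦t.
  (∃a Q(a,a)) ∧ ((∃c ∃f (¬Q(f,f) ∨ Q(c,f))) ∨ (∀b ∀t (¬L(t) ∨ L(b))))
Finally move all quantifiers to the prefix:
  ∃a ∃c ∃f ∀b ∀t (Q(a,a) ∧ (¬Q(f,f) ∨ Q(c,f) ∨ ¬L(t) ∨ L(b)))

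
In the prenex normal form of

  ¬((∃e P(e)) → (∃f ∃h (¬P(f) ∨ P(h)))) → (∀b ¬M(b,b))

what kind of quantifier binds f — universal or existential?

existential

Eliminate → and ↔ using ¬ and ∨.
  ¬¬(¬(∃e P(e)) ∨ (∃f ∃h (¬P(f) ∨ P(h)))) ∨ (∀b ¬M(b,b))
Drive negations inward (¬∀x A ≡ ∃x ¬A, ¬∃x A ≡ ∀x ¬A, De Morgan for ∧/∨):
  (∀e ¬P(e)) ∨ (∃f ∃h (¬P(f) ∨ P(h))) ∨ (∀b ¬M(b,b))
Pull the quantifiers to the front (each side's bound variable is not free in the other side):
  ∀e ∃f ∃h ∀b (¬P(e) ∨ ¬P(f) ∨ P(h) ∨ ¬M(b,b))
The quantifier ∃f sits under an even number of negations (counting the antecedent side of each →), so it remains existential.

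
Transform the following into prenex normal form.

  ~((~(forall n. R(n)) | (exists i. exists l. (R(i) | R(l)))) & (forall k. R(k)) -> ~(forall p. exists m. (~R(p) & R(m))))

exists n. exists i. exists l. forall k. forall p. exists m. ((~R(n) | R(i) | R(l)) & R(k) & ~R(p) & R(m))

Eliminate → and ↔ using ¬ and ∨.
  ~(~((~(forall n. R(n)) | (exists i. exists l. (R(i) | R(l)))) & (forall k. R(k))) | ~(forall p. exists m. (~R(p) & R(m))))
Push ¬ through the quantifiers and connectives to reach negation normal form:
  ((exists n. ~R(n)) | (exists i. exists l. (R(i) | R(l)))) & (forall k. R(k)) & (forall p. exists m. (~R(p) & R(m)))
All bound variables are already distinct, so no renaming is needed.
Pull the quantifiers to the front (each side's bound variable is not free in the other side):
  exists n. exists i. exists l. forall k. forall p. exists m. ((~R(n) | R(i) | R(l)) & R(k) & ~R(p) & R(m))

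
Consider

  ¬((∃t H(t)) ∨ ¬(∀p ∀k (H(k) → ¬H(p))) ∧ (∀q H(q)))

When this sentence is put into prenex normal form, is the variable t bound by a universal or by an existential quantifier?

universal

Eliminate → and ↔ using ¬ and ∨.
  ¬((∃t H(t)) ∨ ¬(∀p ∀k (¬H(k) ∨ ¬H(p))) ∧ (∀q H(q)))
Drive negations inward (¬∀x A ≡ ∃x ¬A, ¬∃x A ≡ ∀x ¬A, De Morgan for ∧/∨):
  (∀t ¬H(t)) ∧ ((∀p ∀k (¬H(k) ∨ ¬H(p))) ∨ (∃q ¬H(q)))
All bound variables are already distinct, so no renaming is needed.
Extract every quantifier outward, since the variables are now distinct and don't occur free across branches:
  ∀t ∀p ∀k ∃q (¬H(t) ∧ (¬H(k) ∨ ¬H(p) ∨ ¬H(q)))
The quantifier ∃t sits under an odd number of negations (counting the antecedent side of each →), so it flips to ∀t.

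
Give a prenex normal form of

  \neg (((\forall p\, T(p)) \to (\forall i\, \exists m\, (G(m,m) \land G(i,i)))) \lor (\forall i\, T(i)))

Eliminate → and ↔ using ¬ and ∨.
  \neg (\neg (\forall p\, T(p)) \lor (\forall i\, \exists m\, (G(m,m) \land G(i,i))) \lor (\forall i\, T(i)))
Move each ¬ inward, flipping quantifiers it crosses:
  (\forall p\, T(p)) \land (\exists i\, \forall m\, (\neg G(m,m) \lor \neg G(i,i))) \land (\exists i\, \neg T(i))
Give each quantifier a distinct variable: i↦z.
  (\forall p\, T(p)) \land (\exists i\, \forall m\, (\neg G(m,m) \lor \neg G(i,i))) \land (\exists z\, \neg T(z))
Pull the quantifiers to the front (each side's bound variable is not free in the other side):
  \forall p\, \exists i\, \forall m\, \exists z\, (T(p) \land (\neg G(m,m) \lor \neg G(i,i)) \land \neg T(z))

\forall p\, \exists i\, \forall m\, \exists z\, (T(p) \land (\neg G(m,m) \lor \neg G(i,i)) \land \neg T(z))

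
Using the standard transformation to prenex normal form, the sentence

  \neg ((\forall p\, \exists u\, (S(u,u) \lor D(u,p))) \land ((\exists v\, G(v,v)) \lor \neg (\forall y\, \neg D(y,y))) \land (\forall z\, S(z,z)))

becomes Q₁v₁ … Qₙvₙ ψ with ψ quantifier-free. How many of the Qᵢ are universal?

Drive negations inward (¬∀x A ≡ ∃x ¬A, ¬∃x A ≡ ∀x ¬A, De Morgan for ∧/∨):
  (\exists p\, \forall u\, (\neg S(u,u) \land \neg D(u,p))) \lor (\forall v\, \neg G(v,v)) \land (\forall y\, \neg D(y,y)) \lor (\exists z\, \neg S(z,z))
All bound variables are already distinct, so no renaming is needed.
Extract every quantifier outward, since the variables are now distinct and don't occur free across branches:
  \exists p\, \forall u\, \forall v\, \forall y\, \exists z\, (\neg S(u,u) \land \neg D(u,p) \lor \neg G(v,v) \land \neg D(y,y) \lor \neg S(z,z))
The prefix is \exists p \forall u \forall v \forall y \exists z: 3 universal, 2 existential.

3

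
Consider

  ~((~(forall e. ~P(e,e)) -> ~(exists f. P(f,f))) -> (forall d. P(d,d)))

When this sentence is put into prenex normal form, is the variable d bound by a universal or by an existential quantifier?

existential

Rewrite implications/biconditionals: A → B as ¬A ∨ B.
  ~(~(~~(forall e. ~P(e,e)) | ~(exists f. P(f,f))) | (forall d. P(d,d)))
Drive negations inward (¬∀x A ≡ ∃x ¬A, ¬∃x A ≡ ∀x ¬A, De Morgan for ∧/∨):
  ((forall e. ~P(e,e)) | (forall f. ~P(f,f))) & (exists d. ~P(d,d))
All bound variables are already distinct, so no renaming is needed.
Extract every quantifier outward, since the variables are now distinct and don't occur free across branches:
  forall e. forall f. exists d. ((~P(e,e) | ~P(f,f)) & ~P(d,d))
The quantifier forall d sits under an odd number of negations (counting the antecedent side of each →), so it flips to exists d.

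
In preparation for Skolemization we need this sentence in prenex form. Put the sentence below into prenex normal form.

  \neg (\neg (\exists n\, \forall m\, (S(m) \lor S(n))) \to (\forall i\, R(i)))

Eliminate → and ↔ using ¬ and ∨.
  \neg (\neg \neg (\exists n\, \forall m\, (S(m) \lor S(n))) \lor (\forall i\, R(i)))
Push ¬ through the quantifiers and connectives to reach negation normal form:
  (\forall n\, \exists m\, (\neg S(m) \land \neg S(n))) \land (\exists i\, \neg R(i))
All bound variables are already distinct, so no renaming is needed.
Extract every quantifier outward, since the variables are now distinct and don't occur free across branches:
  \forall n\, \exists m\, \exists i\, (\neg S(m) \land \neg S(n) \land \neg R(i))

\forall n\, \exists m\, \exists i\, (\neg S(m) \land \neg S(n) \land \neg R(i))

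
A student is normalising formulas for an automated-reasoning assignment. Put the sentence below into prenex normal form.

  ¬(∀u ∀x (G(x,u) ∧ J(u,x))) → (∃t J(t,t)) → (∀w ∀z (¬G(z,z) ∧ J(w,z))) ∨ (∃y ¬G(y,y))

First replace A → B with ¬A ∨ B.
  ¬¬(∀u ∀x (G(x,u) ∧ J(u,x))) ∨ ¬(∃t J(t,t)) ∨ (∀w ∀z (¬G(z,z) ∧ J(w,z))) ∨ (∃y ¬G(y,y))
Push ¬ through the quantifiers and connectives to reach negation normal form:
  (∀u ∀x (G(x,u) ∧ J(u,x))) ∨ (∀t ¬J(t,t)) ∨ (∀w ∀z (¬G(z,z) ∧ J(w,z))) ∨ (∃y ¬G(y,y))
Finally move all quantifiers to the prefix:
  ∀u ∀x ∀t ∀w ∀z ∃y (G(x,u) ∧ J(u,x) ∨ ¬J(t,t) ∨ ¬G(z,z) ∧ J(w,z) ∨ ¬G(y,y))

∀u ∀x ∀t ∀w ∀z ∃y (G(x,u) ∧ J(u,x) ∨ ¬J(t,t) ∨ ¬G(z,z) ∧ J(w,z) ∨ ¬G(y,y))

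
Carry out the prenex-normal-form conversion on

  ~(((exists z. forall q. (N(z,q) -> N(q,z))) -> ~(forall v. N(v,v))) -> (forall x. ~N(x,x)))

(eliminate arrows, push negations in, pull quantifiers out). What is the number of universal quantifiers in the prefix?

1

Eliminate → and ↔ using ¬ and ∨.
  ~(~(~(exists z. forall q. (~N(z,q) | N(q,z))) | ~(forall v. N(v,v))) | (forall x. ~N(x,x)))
Drive negations inward (¬∀x A ≡ ∃x ¬A, ¬∃x A ≡ ∀x ¬A, De Morgan for ∧/∨):
  ((forall z. exists q. (N(z,q) & ~N(q,z))) | (exists v. ~N(v,v))) & (exists x. N(x,x))
All bound variables are already distinct, so no renaming is needed.
Finally move all quantifiers to the prefix:
  forall z. exists q. exists v. exists x. ((N(z,q) & ~N(q,z) | ~N(v,v)) & N(x,x))
The prefix is forall z exists q exists v exists x: 1 universal, 3 existential.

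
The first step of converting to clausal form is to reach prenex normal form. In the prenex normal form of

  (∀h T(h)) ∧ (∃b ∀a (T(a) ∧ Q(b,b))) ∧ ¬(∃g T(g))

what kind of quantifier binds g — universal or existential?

universal

Drive negations inward (¬∀x A ≡ ∃x ¬A, ¬∃x A ≡ ∀x ¬A, De Morgan for ∧/∨):
  (∀h T(h)) ∧ (∃b ∀a (T(a) ∧ Q(b,b))) ∧ (∀g ¬T(g))
All bound variables are already distinct, so no renaming is needed.
Pull the quantifiers to the front (each side's bound variable is not free in the other side):
  ∀h ∃b ∀a ∀g (T(h) ∧ T(a) ∧ Q(b,b) ∧ ¬T(g))
The quantifier ∃g sits under an odd number of negations, so it flips to ∀g.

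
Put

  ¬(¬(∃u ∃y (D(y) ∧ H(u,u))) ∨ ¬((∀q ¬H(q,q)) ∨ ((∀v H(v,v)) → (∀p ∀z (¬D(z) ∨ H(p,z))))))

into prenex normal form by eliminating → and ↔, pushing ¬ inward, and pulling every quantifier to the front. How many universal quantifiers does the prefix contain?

3

Rewrite implications/biconditionals: A → B as ¬A ∨ B.
  ¬(¬(∃u ∃y (D(y) ∧ H(u,u))) ∨ ¬((∀q ¬H(q,q)) ∨ ¬(∀v H(v,v)) ∨ (∀p ∀z (¬D(z) ∨ H(p,z)))))
Drive negations inward (¬∀x A ≡ ∃x ¬A, ¬∃x A ≡ ∀x ¬A, De Morgan for ∧/∨):
  (∃u ∃y (D(y) ∧ H(u,u))) ∧ ((∀q ¬H(q,q)) ∨ (∃v ¬H(v,v)) ∨ (∀p ∀z (¬D(z) ∨ H(p,z))))
All bound variables are already distinct, so no renaming is needed.
Pull the quantifiers to the front (each side's bound variable is not free in the other side):
  ∃u ∃y ∀q ∃v ∀p ∀z (D(y) ∧ H(u,u) ∧ (¬H(q,q) ∨ ¬H(v,v) ∨ ¬D(z) ∨ H(p,z)))
The prefix is ∃u ∃y ∀q ∃v ∀p ∀z: 3 universal, 3 existential.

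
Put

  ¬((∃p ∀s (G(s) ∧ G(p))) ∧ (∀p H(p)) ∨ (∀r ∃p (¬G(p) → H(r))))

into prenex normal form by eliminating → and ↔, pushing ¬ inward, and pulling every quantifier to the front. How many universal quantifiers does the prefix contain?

Eliminate → and ↔ using ¬ and ∨.
  ¬((∃p ∀s (G(s) ∧ G(p))) ∧ (∀p H(p)) ∨ (∀r ∃p (¬¬G(p) ∨ H(r))))
Move each ¬ inward, flipping quantifiers it crosses:
  ((∀p ∃s (¬G(s) ∨ ¬G(p))) ∨ (∃p ¬H(p))) ∧ (∃r ∀p (¬G(p) ∧ ¬H(r)))
Rename bound variables to avoid capture: p↦t, p↦z1.
  ((∀p ∃s (¬G(s) ∨ ¬G(p))) ∨ (∃t ¬H(t))) ∧ (∃r ∀z1 (¬G(z1) ∧ ¬H(r)))
Extract every quantifier outward, since the variables are now distinct and don't occur free across branches:
  ∀p ∃s ∃t ∃r ∀z1 ((¬G(s) ∨ ¬G(p) ∨ ¬H(t)) ∧ ¬G(z1) ∧ ¬H(r))
The prefix is ∀p ∃s ∃t ∃r ∀z1: 2 universal, 3 existential.

2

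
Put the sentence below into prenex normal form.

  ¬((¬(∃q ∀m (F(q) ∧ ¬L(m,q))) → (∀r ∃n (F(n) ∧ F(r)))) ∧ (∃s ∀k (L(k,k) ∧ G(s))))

Eliminate → and ↔ using ¬ and ∨.
  ¬((¬¬(∃q ∀m (F(q) ∧ ¬L(m,q))) ∨ (∀r ∃n (F(n) ∧ F(r)))) ∧ (∃s ∀k (L(k,k) ∧ G(s))))
Drive negations inward (¬∀x A ≡ ∃x ¬A, ¬∃x A ≡ ∀x ¬A, De Morgan for ∧/∨):
  (∀q ∃m (¬F(q) ∨ L(m,q))) ∧ (∃r ∀n (¬F(n) ∨ ¬F(r))) ∨ (∀s ∃k (¬L(k,k) ∨ ¬G(s)))
Extract every quantifier outward, since the variables are now distinct and don't occur free across branches:
  ∀q ∃m ∃r ∀n ∀s ∃k ((¬F(q) ∨ L(m,q)) ∧ (¬F(n) ∨ ¬F(r)) ∨ ¬L(k,k) ∨ ¬G(s))

∀q ∃m ∃r ∀n ∀s ∃k ((¬F(q) ∨ L(m,q)) ∧ (¬F(n) ∨ ¬F(r)) ∨ ¬L(k,k) ∨ ¬G(s))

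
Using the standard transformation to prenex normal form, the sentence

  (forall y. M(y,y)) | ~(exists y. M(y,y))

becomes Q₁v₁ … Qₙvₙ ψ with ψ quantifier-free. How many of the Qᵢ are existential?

0

Push ¬ through the quantifiers and connectives to reach negation normal form:
  (forall y. M(y,y)) | (forall y. ~M(y,y))
Give each quantifier a distinct variable: y↦z1.
  (forall y. M(y,y)) | (forall z1. ~M(z1,z1))
Pull the quantifiers to the front (each side's bound variable is not free in the other side):
  forall y. forall z1. (M(y,y) | ~M(z1,z1))
The prefix is forall y forall z1: 2 universal, 0 existential.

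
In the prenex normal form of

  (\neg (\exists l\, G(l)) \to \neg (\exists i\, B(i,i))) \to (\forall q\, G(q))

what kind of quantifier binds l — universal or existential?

First replace A → B with ¬A ∨ B.
  \neg (\neg \neg (\exists l\, G(l)) \lor \neg (\exists i\, B(i,i))) \lor (\forall q\, G(q))
Move each ¬ inward, flipping quantifiers it crosses:
  (\forall l\, \neg G(l)) \land (\exists i\, B(i,i)) \lor (\forall q\, G(q))
Pull the quantifiers to the front (each side's bound variable is not free in the other side):
  \forall l\, \exists i\, \forall q\, (\neg G(l) \land B(i,i) \lor G(q))
The quantifier \exists l sits under an odd number of negations (counting the antecedent side of each →), so it flips to \forall l.

universal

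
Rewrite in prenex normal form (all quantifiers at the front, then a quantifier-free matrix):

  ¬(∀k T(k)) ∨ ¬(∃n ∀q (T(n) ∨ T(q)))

∃k ∀n ∃q (¬T(k) ∨ ¬T(n) ∧ ¬T(q))

Move each ¬ inward, flipping quantifiers it crosses:
  (∃k ¬T(k)) ∨ (∀n ∃q (¬T(n) ∧ ¬T(q)))
Finally move all quantifiers to the prefix:
  ∃k ∀n ∃q (¬T(k) ∨ ¬T(n) ∧ ¬T(q))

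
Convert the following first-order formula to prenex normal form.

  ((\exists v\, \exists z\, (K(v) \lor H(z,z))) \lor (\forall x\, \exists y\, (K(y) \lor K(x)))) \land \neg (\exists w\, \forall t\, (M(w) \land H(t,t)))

\exists v\, \exists z\, \forall x\, \exists y\, \forall w\, \exists t\, ((K(v) \lor H(z,z) \lor K(y) \lor K(x)) \land (\neg M(w) \lor \neg H(t,t)))

Drive negations inward (¬∀x A ≡ ∃x ¬A, ¬∃x A ≡ ∀x ¬A, De Morgan for ∧/∨):
  ((\exists v\, \exists z\, (K(v) \lor H(z,z))) \lor (\forall x\, \exists y\, (K(y) \lor K(x)))) \land (\forall w\, \exists t\, (\neg M(w) \lor \neg H(t,t)))
Pull the quantifiers to the front (each side's bound variable is not free in the other side):
  \exists v\, \exists z\, \forall x\, \exists y\, \forall w\, \exists t\, ((K(v) \lor H(z,z) \lor K(y) \lor K(x)) \land (\neg M(w) \lor \neg H(t,t)))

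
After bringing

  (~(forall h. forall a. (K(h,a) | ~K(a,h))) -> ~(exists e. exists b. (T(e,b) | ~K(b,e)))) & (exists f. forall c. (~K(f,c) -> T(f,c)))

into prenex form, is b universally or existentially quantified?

Rewrite implications/biconditionals: A → B as ¬A ∨ B.
  (~~(forall h. forall a. (K(h,a) | ~K(a,h))) | ~(exists e. exists b. (T(e,b) | ~K(b,e)))) & (exists f. forall c. (~~K(f,c) | T(f,c)))
Drive negations inward (¬∀x A ≡ ∃x ¬A, ¬∃x A ≡ ∀x ¬A, De Morgan for ∧/∨):
  ((forall h. forall a. (K(h,a) | ~K(a,h))) | (forall e. forall b. (~T(e,b) & K(b,e)))) & (exists f. forall c. (K(f,c) | T(f,c)))
Pull the quantifiers to the front (each side's bound variable is not free in the other side):
  forall h. forall a. forall e. forall b. exists f. forall c. ((K(h,a) | ~K(a,h) | ~T(e,b) & K(b,e)) & (K(f,c) | T(f,c)))
The quantifier exists b sits under an odd number of negations (counting the antecedent side of each →), so it flips to forall b.

universal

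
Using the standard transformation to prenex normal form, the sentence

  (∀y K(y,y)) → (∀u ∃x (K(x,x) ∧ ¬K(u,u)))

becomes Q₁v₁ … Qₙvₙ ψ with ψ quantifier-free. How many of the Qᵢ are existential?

Rewrite implications/biconditionals: A → B as ¬A ∨ B.
  ¬(∀y K(y,y)) ∨ (∀u ∃x (K(x,x) ∧ ¬K(u,u)))
Push ¬ through the quantifiers and connectives to reach negation normal form:
  (∃y ¬K(y,y)) ∨ (∀u ∃x (K(x,x) ∧ ¬K(u,u)))
All bound variables are already distinct, so no renaming is needed.
Finally move all quantifiers to the prefix:
  ∃y ∀u ∃x (¬K(y,y) ∨ K(x,x) ∧ ¬K(u,u))
The prefix is ∃y ∀u ∃x: 1 universal, 2 existential.

2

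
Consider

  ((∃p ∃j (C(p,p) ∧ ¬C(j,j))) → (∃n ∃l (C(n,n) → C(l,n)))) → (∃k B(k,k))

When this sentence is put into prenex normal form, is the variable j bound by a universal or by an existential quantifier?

existential

First replace A → B with ¬A ∨ B.
  ¬(¬(∃p ∃j (C(p,p) ∧ ¬C(j,j))) ∨ (∃n ∃l (¬C(n,n) ∨ C(l,n)))) ∨ (∃k B(k,k))
Push ¬ through the quantifiers and connectives to reach negation normal form:
  (∃p ∃j (C(p,p) ∧ ¬C(j,j))) ∧ (∀n ∀l (C(n,n) ∧ ¬C(l,n))) ∨ (∃k B(k,k))
Extract every quantifier outward, since the variables are now distinct and don't occur free across branches:
  ∃p ∃j ∀n ∀l ∃k (C(p,p) ∧ ¬C(j,j) ∧ C(n,n) ∧ ¬C(l,n) ∨ B(k,k))
The quantifier ∃j sits under an even number of negations (counting the antecedent side of each →), so it remains existential.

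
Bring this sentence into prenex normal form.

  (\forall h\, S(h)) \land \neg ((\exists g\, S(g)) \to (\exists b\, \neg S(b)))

\forall h\, \exists g\, \forall b\, (S(h) \land S(g) \land S(b))

Eliminate → and ↔ using ¬ and ∨.
  (\forall h\, S(h)) \land \neg (\neg (\exists g\, S(g)) \lor (\exists b\, \neg S(b)))
Move each ¬ inward, flipping quantifiers it crosses:
  (\forall h\, S(h)) \land (\exists g\, S(g)) \land (\forall b\, S(b))
Extract every quantifier outward, since the variables are now distinct and don't occur free across branches:
  \forall h\, \exists g\, \forall b\, (S(h) \land S(g) \land S(b))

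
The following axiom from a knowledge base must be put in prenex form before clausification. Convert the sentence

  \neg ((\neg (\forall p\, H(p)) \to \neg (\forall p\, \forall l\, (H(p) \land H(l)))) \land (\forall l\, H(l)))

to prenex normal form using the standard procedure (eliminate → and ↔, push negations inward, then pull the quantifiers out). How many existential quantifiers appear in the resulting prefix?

Eliminate → and ↔ using ¬ and ∨.
  \neg ((\neg \neg (\forall p\, H(p)) \lor \neg (\forall p\, \forall l\, (H(p) \land H(l)))) \land (\forall l\, H(l)))
Move each ¬ inward, flipping quantifiers it crosses:
  (\exists p\, \neg H(p)) \land (\forall p\, \forall l\, (H(p) \land H(l))) \lor (\exists l\, \neg H(l))
Standardize variables apart so no two quantifiers bind the same name: p↦q, l↦w1.
  (\exists p\, \neg H(p)) \land (\forall q\, \forall l\, (H(q) \land H(l))) \lor (\exists w1\, \neg H(w1))
Extract every quantifier outward, since the variables are now distinct and don't occur free across branches:
  \exists p\, \forall q\, \forall l\, \exists w1\, (\neg H(p) \land H(q) \land H(l) \lor \neg H(w1))
The prefix is \exists p \forall q \forall l \exists w1: 2 universal, 2 existential.

2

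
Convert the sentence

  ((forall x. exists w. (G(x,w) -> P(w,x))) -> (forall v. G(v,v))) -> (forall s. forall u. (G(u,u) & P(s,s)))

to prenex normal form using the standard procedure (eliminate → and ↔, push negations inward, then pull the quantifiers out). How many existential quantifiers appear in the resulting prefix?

2

Rewrite implications/biconditionals: A → B as ¬A ∨ B.
  ~(~(forall x. exists w. (~G(x,w) | P(w,x))) | (forall v. G(v,v))) | (forall s. forall u. (G(u,u) & P(s,s)))
Drive negations inward (¬∀x A ≡ ∃x ¬A, ¬∃x A ≡ ∀x ¬A, De Morgan for ∧/∨):
  (forall x. exists w. (~G(x,w) | P(w,x))) & (exists v. ~G(v,v)) | (forall s. forall u. (G(u,u) & P(s,s)))
All bound variables are already distinct, so no renaming is needed.
Finally move all quantifiers to the prefix:
  forall x. exists w. exists v. forall s. forall u. ((~G(x,w) | P(w,x)) & ~G(v,v) | G(u,u) & P(s,s))
The prefix is forall x exists w exists v forall s forall u: 3 universal, 2 existential.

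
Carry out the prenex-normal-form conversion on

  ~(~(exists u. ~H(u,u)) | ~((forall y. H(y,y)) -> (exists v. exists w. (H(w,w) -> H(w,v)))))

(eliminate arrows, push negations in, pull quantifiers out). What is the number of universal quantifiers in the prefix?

First replace A → B with ¬A ∨ B.
  ~(~(exists u. ~H(u,u)) | ~(~(forall y. H(y,y)) | (exists v. exists w. (~H(w,w) | H(w,v)))))
Drive negations inward (¬∀x A ≡ ∃x ¬A, ¬∃x A ≡ ∀x ¬A, De Morgan for ∧/∨):
  (exists u. ~H(u,u)) & ((exists y. ~H(y,y)) | (exists v. exists w. (~H(w,w) | H(w,v))))
Finally move all quantifiers to the prefix:
  exists u. exists y. exists v. exists w. (~H(u,u) & (~H(y,y) | ~H(w,w) | H(w,v)))
The prefix is exists u exists y exists v exists w: 0 universal, 4 existential.

0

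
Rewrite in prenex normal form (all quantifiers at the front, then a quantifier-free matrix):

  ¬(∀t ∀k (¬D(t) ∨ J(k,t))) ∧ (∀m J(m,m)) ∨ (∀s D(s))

Drive negations inward (¬∀x A ≡ ∃x ¬A, ¬∃x A ≡ ∀x ¬A, De Morgan for ∧/∨):
  (∃t ∃k (D(t) ∧ ¬J(k,t))) ∧ (∀m J(m,m)) ∨ (∀s D(s))
All bound variables are already distinct, so no renaming is needed.
Finally move all quantifiers to the prefix:
  ∃t ∃k ∀m ∀s (D(t) ∧ ¬J(k,t) ∧ J(m,m) ∨ D(s))

∃t ∃k ∀m ∀s (D(t) ∧ ¬J(k,t) ∧ J(m,m) ∨ D(s))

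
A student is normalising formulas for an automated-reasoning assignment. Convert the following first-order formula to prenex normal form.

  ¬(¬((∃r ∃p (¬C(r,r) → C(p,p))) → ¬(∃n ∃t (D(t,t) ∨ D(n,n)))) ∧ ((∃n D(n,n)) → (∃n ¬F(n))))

First replace A → B with ¬A ∨ B.
  ¬(¬(¬(∃r ∃p (¬¬C(r,r) ∨ C(p,p))) ∨ ¬(∃n ∃t (D(t,t) ∨ D(n,n)))) ∧ (¬(∃n D(n,n)) ∨ (∃n ¬F(n))))
Push ¬ through the quantifiers and connectives to reach negation normal form:
  (∀r ∀p (¬C(r,r) ∧ ¬C(p,p))) ∨ (∀n ∀t (¬D(t,t) ∧ ¬D(n,n))) ∨ (∃n D(n,n)) ∧ (∀n F(n))
Standardize variables apart so no two quantifiers bind the same name: n↦v, n↦q.
  (∀r ∀p (¬C(r,r) ∧ ¬C(p,p))) ∨ (∀n ∀t (¬D(t,t) ∧ ¬D(n,n))) ∨ (∃v D(v,v)) ∧ (∀q F(q))
Extract every quantifier outward, since the variables are now distinct and don't occur free across branches:
  ∀r ∀p ∀n ∀t ∃v ∀q (¬C(r,r) ∧ ¬C(p,p) ∨ ¬D(t,t) ∧ ¬D(n,n) ∨ D(v,v) ∧ F(q))

∀r ∀p ∀n ∀t ∃v ∀q (¬C(r,r) ∧ ¬C(p,p) ∨ ¬D(t,t) ∧ ¬D(n,n) ∨ D(v,v) ∧ F(q))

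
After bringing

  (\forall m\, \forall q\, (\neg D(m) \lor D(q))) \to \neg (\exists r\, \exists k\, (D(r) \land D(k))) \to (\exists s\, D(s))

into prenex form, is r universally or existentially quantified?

existential

Rewrite implications/biconditionals: A → B as ¬A ∨ B.
  \neg (\forall m\, \forall q\, (\neg D(m) \lor D(q))) \lor \neg \neg (\exists r\, \exists k\, (D(r) \land D(k))) \lor (\exists s\, D(s))
Move each ¬ inward, flipping quantifiers it crosses:
  (\exists m\, \exists q\, (D(m) \land \neg D(q))) \lor (\exists r\, \exists k\, (D(r) \land D(k))) \lor (\exists s\, D(s))
Extract every quantifier outward, since the variables are now distinct and don't occur free across branches:
  \exists m\, \exists q\, \exists r\, \exists k\, \exists s\, (D(m) \land \neg D(q) \lor D(r) \land D(k) \lor D(s))
The quantifier \exists r sits under an even number of negations (counting the antecedent side of each →), so it remains existential.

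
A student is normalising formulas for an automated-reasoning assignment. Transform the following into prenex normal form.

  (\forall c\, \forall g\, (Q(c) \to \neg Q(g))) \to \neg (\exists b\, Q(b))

\exists c\, \exists g\, \forall b\, (Q(c) \land Q(g) \lor \neg Q(b))

Eliminate → and ↔ using ¬ and ∨.
  \neg (\forall c\, \forall g\, (\neg Q(c) \lor \neg Q(g))) \lor \neg (\exists b\, Q(b))
Move each ¬ inward, flipping quantifiers it crosses:
  (\exists c\, \exists g\, (Q(c) \land Q(g))) \lor (\forall b\, \neg Q(b))
All bound variables are already distinct, so no renaming is needed.
Pull the quantifiers to the front (each side's bound variable is not free in the other side):
  \exists c\, \exists g\, \forall b\, (Q(c) \land Q(g) \lor \neg Q(b))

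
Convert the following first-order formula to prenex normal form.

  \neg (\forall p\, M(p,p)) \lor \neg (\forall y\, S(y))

\exists p\, \exists y\, (\neg M(p,p) \lor \neg S(y))

Drive negations inward (¬∀x A ≡ ∃x ¬A, ¬∃x A ≡ ∀x ¬A, De Morgan for ∧/∨):
  (\exists p\, \neg M(p,p)) \lor (\exists y\, \neg S(y))
All bound variables are already distinct, so no renaming is needed.
Pull the quantifiers to the front (each side's bound variable is not free in the other side):
  \exists p\, \exists y\, (\neg M(p,p) \lor \neg S(y))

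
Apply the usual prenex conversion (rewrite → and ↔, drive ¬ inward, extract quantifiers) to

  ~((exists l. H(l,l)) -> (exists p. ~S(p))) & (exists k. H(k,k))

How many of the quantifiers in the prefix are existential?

First replace A → B with ¬A ∨ B.
  ~(~(exists l. H(l,l)) | (exists p. ~S(p))) & (exists k. H(k,k))
Push ¬ through the quantifiers and connectives to reach negation normal form:
  (exists l. H(l,l)) & (forall p. S(p)) & (exists k. H(k,k))
All bound variables are already distinct, so no renaming is needed.
Extract every quantifier outward, since the variables are now distinct and don't occur free across branches:
  exists l. forall p. exists k. (H(l,l) & S(p) & H(k,k))
The prefix is exists l forall p exists k: 1 universal, 2 existential.

2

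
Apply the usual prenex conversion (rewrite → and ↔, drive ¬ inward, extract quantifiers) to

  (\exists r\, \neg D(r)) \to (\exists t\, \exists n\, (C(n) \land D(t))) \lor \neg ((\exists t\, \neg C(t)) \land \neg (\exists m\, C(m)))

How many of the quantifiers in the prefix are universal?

2

Rewrite implications/biconditionals: A → B as ¬A ∨ B.
  \neg (\exists r\, \neg D(r)) \lor (\exists t\, \exists n\, (C(n) \land D(t))) \lor \neg ((\exists t\, \neg C(t)) \land \neg (\exists m\, C(m)))
Move each ¬ inward, flipping quantifiers it crosses:
  (\forall r\, D(r)) \lor (\exists t\, \exists n\, (C(n) \land D(t))) \lor (\forall t\, C(t)) \lor (\exists m\, C(m))
Standardize variables apart so no two quantifiers bind the same name: t↦z.
  (\forall r\, D(r)) \lor (\exists t\, \exists n\, (C(n) \land D(t))) \lor (\forall z\, C(z)) \lor (\exists m\, C(m))
Extract every quantifier outward, since the variables are now distinct and don't occur free across branches:
  \forall r\, \exists t\, \exists n\, \forall z\, \exists m\, (D(r) \lor C(n) \land D(t) \lor C(z) \lor C(m))
The prefix is \forall r \exists t \exists n \forall z \exists m: 2 universal, 3 existential.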